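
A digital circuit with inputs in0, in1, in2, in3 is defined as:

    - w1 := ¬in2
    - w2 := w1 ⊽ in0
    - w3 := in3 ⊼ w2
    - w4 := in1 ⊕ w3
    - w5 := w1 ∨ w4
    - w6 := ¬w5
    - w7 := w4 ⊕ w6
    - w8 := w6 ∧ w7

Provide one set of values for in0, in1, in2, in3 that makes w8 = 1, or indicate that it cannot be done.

in0=0, in1=1, in2=1, in3=0

w8 = w6 ∧ w7 must be 1, so both w6 = 1 and w7 = 1.
w6 = ¬w5 must be 1, so w5 = 0.
w7 = w4 ⊕ w6 must be 1, so w4 and w6 differ.
Check with in0=0, in1=1, in2=1, in3=0:
w1 = ¬in2 = ¬1 = 0
w2 = w1 ⊽ in0 = 0 ⊽ 0 = 1
w3 = in3 ⊼ w2 = 0 ⊼ 1 = 1
w4 = in1 ⊕ w3 = 1 ⊕ 1 = 0
w5 = w1 ∨ w4 = 0 ∨ 0 = 0
w6 = ¬w5 = ¬0 = 1
w7 = w4 ⊕ w6 = 0 ⊕ 1 = 1
w8 = w6 ∧ w7 = 1 ∧ 1 = 1
So w8 = 1 as required.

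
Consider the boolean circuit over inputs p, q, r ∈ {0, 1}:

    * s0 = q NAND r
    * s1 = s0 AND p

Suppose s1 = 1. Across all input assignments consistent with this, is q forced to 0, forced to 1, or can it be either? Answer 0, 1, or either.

Both values of q occur among assignments with s1 = 1:
  q=0: p=1, q=0, r=0
  q=1: p=1, q=1, r=0

either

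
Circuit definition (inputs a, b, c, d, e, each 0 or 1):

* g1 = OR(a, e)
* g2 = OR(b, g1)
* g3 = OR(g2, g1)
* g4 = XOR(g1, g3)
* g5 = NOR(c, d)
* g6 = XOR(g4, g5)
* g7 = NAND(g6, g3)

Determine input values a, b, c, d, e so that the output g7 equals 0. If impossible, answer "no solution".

Check with a=0, b=1, c=1, d=0, e=0:
g1 = OR(a, e) = OR(0, 0) = 0
g2 = OR(b, g1) = OR(1, 0) = 1
g3 = OR(g2, g1) = OR(1, 0) = 1
g4 = XOR(g1, g3) = XOR(0, 1) = 1
g5 = NOR(c, d) = NOR(1, 0) = 0
g6 = XOR(g4, g5) = XOR(1, 0) = 1
g7 = NAND(g6, g3) = NAND(1, 1) = 0
So g7 = 0 as required.

a=0, b=1, c=1, d=0, e=0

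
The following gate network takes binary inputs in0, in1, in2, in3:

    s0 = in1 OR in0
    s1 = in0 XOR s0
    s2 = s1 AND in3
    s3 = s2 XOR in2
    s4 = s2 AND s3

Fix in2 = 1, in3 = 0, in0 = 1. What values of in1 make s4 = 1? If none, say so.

With in2 = 1, in3 = 0, in0 = 1 fixed, none of the 2 settings of in1 give s4 = 1.
For example, with in1=0:
s0 = in1 OR in0 = 0 OR 1 = 1
s1 = in0 XOR s0 = 1 XOR 1 = 0
s2 = s1 AND in3 = 0 AND 0 = 0
s3 = s2 XOR in2 = 0 XOR 1 = 1
s4 = s2 AND s3 = 0 AND 1 = 0
giving s4 = 0 ≠ 1.

no solution exists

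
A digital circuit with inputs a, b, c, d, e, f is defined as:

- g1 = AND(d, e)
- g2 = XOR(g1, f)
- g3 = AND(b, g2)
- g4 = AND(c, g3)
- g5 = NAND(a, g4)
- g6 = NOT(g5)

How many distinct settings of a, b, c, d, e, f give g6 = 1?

4

g6 = NOT(g5) must be 1, so g5 = 0.
g5 = NAND(a, g4) must be 0, so both a = 1 and g4 = 1.
g4 = AND(c, g3) must be 1, so both c = 1 and g3 = 1.
Satisfying assignments:
  a=1, b=1, c=1, d=0, e=0, f=1
  a=1, b=1, c=1, d=0, e=1, f=1
  a=1, b=1, c=1, d=1, e=0, f=1
  a=1, b=1, c=1, d=1, e=1, f=0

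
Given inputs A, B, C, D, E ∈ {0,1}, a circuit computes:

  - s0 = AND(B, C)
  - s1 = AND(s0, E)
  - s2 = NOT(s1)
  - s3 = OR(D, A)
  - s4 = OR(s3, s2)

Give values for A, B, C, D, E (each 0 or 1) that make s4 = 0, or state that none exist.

s4 = OR(s3, s2) must be 0, so both s3 = 0 and s2 = 0.
Check with A=0 B=1 C=1 D=0 E=1:
s0 = AND(B, C) = AND(1, 1) = 1
s1 = AND(s0, E) = AND(1, 1) = 1
s2 = NOT(s1) = NOT 1 = 0
s3 = OR(D, A) = OR(0, 0) = 0
s4 = OR(s3, s2) = OR(0, 0) = 0
So s4 = 0 as required.

A=0 B=1 C=1 D=0 E=1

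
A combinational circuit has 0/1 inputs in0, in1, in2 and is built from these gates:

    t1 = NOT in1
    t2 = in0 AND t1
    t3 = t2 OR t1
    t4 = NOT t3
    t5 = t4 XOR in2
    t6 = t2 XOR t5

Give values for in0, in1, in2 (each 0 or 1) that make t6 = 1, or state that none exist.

in0=0, in1=0, in2=1

t6 = t2 XOR t5 must be 1, so t2 and t5 differ.
Check with in0=0, in1=0, in2=1:
t1 = NOT in1 = NOT 0 = 1
t2 = in0 AND t1 = 0 AND 1 = 0
t3 = t2 OR t1 = 0 OR 1 = 1
t4 = NOT t3 = NOT 1 = 0
t5 = t4 XOR in2 = 0 XOR 1 = 1
t6 = t2 XOR t5 = 0 XOR 1 = 1
So t6 = 1 as required.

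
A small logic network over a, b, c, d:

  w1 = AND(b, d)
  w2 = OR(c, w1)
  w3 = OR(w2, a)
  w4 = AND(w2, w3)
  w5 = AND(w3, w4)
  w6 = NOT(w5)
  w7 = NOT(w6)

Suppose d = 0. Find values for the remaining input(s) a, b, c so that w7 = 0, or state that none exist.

Check with d = 0 and a=1, b=1, c=0:
w1 = AND(b, d) = AND(1, 0) = 0
w2 = OR(c, w1) = OR(0, 0) = 0
w3 = OR(w2, a) = OR(0, 1) = 1
w4 = AND(w2, w3) = AND(0, 1) = 0
w5 = AND(w3, w4) = AND(1, 0) = 0
w6 = NOT(w5) = NOT 0 = 1
w7 = NOT(w6) = NOT 1 = 0
So w7 = 0.

a=1, b=1, c=0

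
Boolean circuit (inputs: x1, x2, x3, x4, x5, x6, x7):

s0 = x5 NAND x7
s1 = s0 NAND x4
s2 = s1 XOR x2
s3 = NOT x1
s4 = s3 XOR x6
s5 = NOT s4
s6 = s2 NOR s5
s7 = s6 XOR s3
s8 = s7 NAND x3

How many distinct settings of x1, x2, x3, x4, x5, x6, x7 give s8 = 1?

s8 = s7 NAND x3 must be 1, so at least one of s7, x3 is 0.
Enumerating the 128 input combinations, 96 give s8 = 1 and 32 give s8 = 0.

96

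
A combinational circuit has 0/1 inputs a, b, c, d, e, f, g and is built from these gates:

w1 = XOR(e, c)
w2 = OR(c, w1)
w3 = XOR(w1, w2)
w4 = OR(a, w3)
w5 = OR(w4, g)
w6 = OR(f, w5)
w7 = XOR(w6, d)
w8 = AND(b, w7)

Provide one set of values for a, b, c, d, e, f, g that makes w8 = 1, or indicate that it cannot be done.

a=1 b=1 c=0 d=0 e=0 f=0 g=1

w8 = AND(b, w7) must be 1, so both b = 1 and w7 = 1.
w7 = XOR(w6, d) must be 1, so w6 and d differ.
Check with a=1 b=1 c=0 d=0 e=0 f=0 g=1:
w1 = XOR(e, c) = XOR(0, 0) = 0
w2 = OR(c, w1) = OR(0, 0) = 0
w3 = XOR(w1, w2) = XOR(0, 0) = 0
w4 = OR(a, w3) = OR(1, 0) = 1
w5 = OR(w4, g) = OR(1, 1) = 1
w6 = OR(f, w5) = OR(0, 1) = 1
w7 = XOR(w6, d) = XOR(1, 0) = 1
w8 = AND(b, w7) = AND(1, 1) = 1
So w8 = 1 as required.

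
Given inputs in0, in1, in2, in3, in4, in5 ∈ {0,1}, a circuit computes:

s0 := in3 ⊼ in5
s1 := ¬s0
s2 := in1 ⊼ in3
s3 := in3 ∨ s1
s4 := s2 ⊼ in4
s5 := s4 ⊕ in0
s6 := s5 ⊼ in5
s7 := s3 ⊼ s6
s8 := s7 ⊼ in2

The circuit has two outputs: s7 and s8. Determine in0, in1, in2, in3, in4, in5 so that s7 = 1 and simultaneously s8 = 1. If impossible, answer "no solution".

Check with in0=1, in1=1, in2=0, in3=0, in4=0, in5=0:
s0 = in3 ⊼ in5 = 0 ⊼ 0 = 1
s1 = ¬s0 = ¬1 = 0
s2 = in1 ⊼ in3 = 1 ⊼ 0 = 1
s3 = in3 ∨ s1 = 0 ∨ 0 = 0
s4 = s2 ⊼ in4 = 1 ⊼ 0 = 1
s5 = s4 ⊕ in0 = 1 ⊕ 1 = 0
s6 = s5 ⊼ in5 = 0 ⊼ 0 = 1
s7 = s3 ⊼ s6 = 0 ⊼ 1 = 1
s8 = s7 ⊼ in2 = 1 ⊼ 0 = 1
So s7 = 1 and s8 = 1.

in0=1, in1=1, in2=0, in3=0, in4=0, in5=0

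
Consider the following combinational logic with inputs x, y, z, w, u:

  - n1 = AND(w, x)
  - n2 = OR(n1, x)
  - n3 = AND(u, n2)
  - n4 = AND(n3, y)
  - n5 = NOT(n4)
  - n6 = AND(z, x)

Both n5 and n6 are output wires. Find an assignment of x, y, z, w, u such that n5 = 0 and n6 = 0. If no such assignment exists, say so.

Check with x=1, y=1, z=0, w=1, u=1:
n1 = AND(w, x) = AND(1, 1) = 1
n2 = OR(n1, x) = OR(1, 1) = 1
n3 = AND(u, n2) = AND(1, 1) = 1
n4 = AND(n3, y) = AND(1, 1) = 1
n5 = NOT(n4) = NOT 1 = 0
n6 = AND(z, x) = AND(0, 1) = 0
So n5 = 0 and n6 = 0.

x=1, y=1, z=0, w=1, u=1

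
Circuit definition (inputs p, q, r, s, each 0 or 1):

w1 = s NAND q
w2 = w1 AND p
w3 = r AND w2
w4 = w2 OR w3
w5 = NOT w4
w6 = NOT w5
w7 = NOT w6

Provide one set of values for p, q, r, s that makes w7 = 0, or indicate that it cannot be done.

p=1 q=0 r=0 s=1

w7 = NOT w6 must be 0, so w6 = 1.
Check with p=1 q=0 r=0 s=1:
w1 = s NAND q = 1 NAND 0 = 1
w2 = w1 AND p = 1 AND 1 = 1
w3 = r AND w2 = 0 AND 1 = 0
w4 = w2 OR w3 = 1 OR 0 = 1
w5 = NOT w4 = NOT 1 = 0
w6 = NOT w5 = NOT 0 = 1
w7 = NOT w6 = NOT 1 = 0
So w7 = 0 as required.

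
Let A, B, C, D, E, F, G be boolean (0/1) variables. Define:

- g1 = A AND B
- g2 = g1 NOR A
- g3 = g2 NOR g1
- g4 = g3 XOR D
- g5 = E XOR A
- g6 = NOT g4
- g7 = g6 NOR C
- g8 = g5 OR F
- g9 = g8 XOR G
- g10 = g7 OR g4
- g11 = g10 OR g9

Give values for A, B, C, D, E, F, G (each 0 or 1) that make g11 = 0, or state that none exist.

A=0 B=0 C=1 D=0 E=1 F=0 G=1

g11 = g10 OR g9 must be 0, so both g10 = 0 and g9 = 0.
g10 = g7 OR g4 must be 0, so both g7 = 0 and g4 = 0.
g9 = g8 XOR G must be 0, so g8 and G are equal.
Check with A=0 B=0 C=1 D=0 E=1 F=0 G=1:
g1 = A AND B = 0 AND 0 = 0
g2 = g1 NOR A = 0 NOR 0 = 1
g3 = g2 NOR g1 = 1 NOR 0 = 0
g4 = g3 XOR D = 0 XOR 0 = 0
g5 = E XOR A = 1 XOR 0 = 1
g6 = NOT g4 = NOT 0 = 1
g7 = g6 NOR C = 1 NOR 1 = 0
g8 = g5 OR F = 1 OR 0 = 1
g9 = g8 XOR G = 1 XOR 1 = 0
g10 = g7 OR g4 = 0 OR 0 = 0
g11 = g10 OR g9 = 0 OR 0 = 0
So g11 = 0 as required.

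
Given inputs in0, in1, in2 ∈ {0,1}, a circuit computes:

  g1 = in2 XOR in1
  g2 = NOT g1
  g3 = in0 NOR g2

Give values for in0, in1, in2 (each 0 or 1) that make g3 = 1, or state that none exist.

Check with in0=0, in1=1, in2=0:
g1 = in2 XOR in1 = 0 XOR 1 = 1
g2 = NOT g1 = NOT 1 = 0
g3 = in0 NOR g2 = 0 NOR 0 = 1
So g3 = 1 as required.

in0=0, in1=1, in2=0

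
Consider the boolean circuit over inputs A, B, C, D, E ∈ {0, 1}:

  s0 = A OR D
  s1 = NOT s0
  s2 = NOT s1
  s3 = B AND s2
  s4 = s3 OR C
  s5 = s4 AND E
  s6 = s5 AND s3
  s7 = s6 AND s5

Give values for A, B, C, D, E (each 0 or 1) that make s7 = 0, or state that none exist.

s7 = s6 AND s5 must be 0, so at least one of s6, s5 is 0.
Check with A=1, B=0, C=0, D=1, E=0:
s0 = A OR D = 1 OR 1 = 1
s1 = NOT s0 = NOT 1 = 0
s2 = NOT s1 = NOT 0 = 1
s3 = B AND s2 = 0 AND 1 = 0
s4 = s3 OR C = 0 OR 0 = 0
s5 = s4 AND E = 0 AND 0 = 0
s6 = s5 AND s3 = 0 AND 0 = 0
s7 = s6 AND s5 = 0 AND 0 = 0
So s7 = 0 as required.

A=1, B=0, C=0, D=1, E=0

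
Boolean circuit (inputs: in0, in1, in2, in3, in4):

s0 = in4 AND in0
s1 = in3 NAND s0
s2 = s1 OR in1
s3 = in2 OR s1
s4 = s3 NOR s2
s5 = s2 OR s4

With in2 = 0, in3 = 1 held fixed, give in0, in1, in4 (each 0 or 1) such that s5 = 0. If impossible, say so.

With in2 = 0, in3 = 1 fixed, none of the 8 settings of in0, in1, in4 give s5 = 0.
For example, with in0=0, in1=1, in4=1:
s0 = in4 AND in0 = 1 AND 0 = 0
s1 = in3 NAND s0 = 1 NAND 0 = 1
s2 = s1 OR in1 = 1 OR 1 = 1
s3 = in2 OR s1 = 0 OR 1 = 1
s4 = s3 NOR s2 = 1 NOR 1 = 0
s5 = s2 OR s4 = 1 OR 0 = 1
giving s5 = 1 ≠ 0.

no solution exists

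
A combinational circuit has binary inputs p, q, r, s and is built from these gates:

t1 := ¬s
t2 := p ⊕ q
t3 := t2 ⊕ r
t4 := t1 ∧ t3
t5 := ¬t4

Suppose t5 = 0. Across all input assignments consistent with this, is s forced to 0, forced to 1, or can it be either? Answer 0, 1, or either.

0

t5 = ¬t4 must be 0, so t4 = 1.
Every assignment with t5 = 0 has s = 0; there are 4 such assignment(s).
  p=0, q=0, r=1, s=0
  p=0, q=1, r=0, s=0
  p=1, q=0, r=0, s=0
  p=1, q=1, r=1, s=0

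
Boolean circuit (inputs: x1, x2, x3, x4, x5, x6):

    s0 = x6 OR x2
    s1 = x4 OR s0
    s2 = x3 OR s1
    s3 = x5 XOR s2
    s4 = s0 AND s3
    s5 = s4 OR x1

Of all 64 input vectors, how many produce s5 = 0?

s5 = s4 OR x1 must be 0, so both s4 = 0 and x1 = 0.
Enumerating the 64 input combinations, 20 give s5 = 0 and 44 give s5 = 1.

20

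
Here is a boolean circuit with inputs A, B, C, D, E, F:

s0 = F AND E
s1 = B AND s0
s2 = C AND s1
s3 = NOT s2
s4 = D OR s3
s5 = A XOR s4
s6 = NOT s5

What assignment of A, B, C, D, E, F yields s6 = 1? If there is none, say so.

Check with A=1 B=1 C=0 D=0 E=0 F=0:
s0 = F AND E = 0 AND 0 = 0
s1 = B AND s0 = 1 AND 0 = 0
s2 = C AND s1 = 0 AND 0 = 0
s3 = NOT s2 = NOT 0 = 1
s4 = D OR s3 = 0 OR 1 = 1
s5 = A XOR s4 = 1 XOR 1 = 0
s6 = NOT s5 = NOT 0 = 1
So s6 = 1 as required.

A=1 B=1 C=0 D=0 E=0 F=0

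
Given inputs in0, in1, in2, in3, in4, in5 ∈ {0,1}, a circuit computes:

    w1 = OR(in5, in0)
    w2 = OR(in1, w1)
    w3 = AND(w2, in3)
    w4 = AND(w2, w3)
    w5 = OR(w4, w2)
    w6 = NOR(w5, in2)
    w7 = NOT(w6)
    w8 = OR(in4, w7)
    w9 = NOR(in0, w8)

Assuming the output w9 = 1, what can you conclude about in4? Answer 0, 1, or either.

0

w9 = NOR(in0, w8) must be 1, so both in0 = 0 and w8 = 0.
w8 = OR(in4, w7) must be 0, so both in4 = 0 and w7 = 0.
w7 = NOT(w6) must be 0, so w6 = 1.
Every assignment with w9 = 1 has in4 = 0; there are 2 such assignment(s).
  in0=0, in1=0, in2=0, in3=0, in4=0, in5=0
  in0=0, in1=0, in2=0, in3=1, in4=0, in5=0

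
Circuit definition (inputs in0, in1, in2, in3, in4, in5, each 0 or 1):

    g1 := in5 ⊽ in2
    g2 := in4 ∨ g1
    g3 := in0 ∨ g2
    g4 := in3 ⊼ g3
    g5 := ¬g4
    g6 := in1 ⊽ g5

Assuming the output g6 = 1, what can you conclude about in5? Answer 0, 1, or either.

either

Both values of in5 occur among assignments with g6 = 1:
  in5=0: in0=0, in1=0, in2=0, in3=0, in4=0, in5=0
  in5=1: in0=0, in1=0, in2=0, in3=0, in4=0, in5=1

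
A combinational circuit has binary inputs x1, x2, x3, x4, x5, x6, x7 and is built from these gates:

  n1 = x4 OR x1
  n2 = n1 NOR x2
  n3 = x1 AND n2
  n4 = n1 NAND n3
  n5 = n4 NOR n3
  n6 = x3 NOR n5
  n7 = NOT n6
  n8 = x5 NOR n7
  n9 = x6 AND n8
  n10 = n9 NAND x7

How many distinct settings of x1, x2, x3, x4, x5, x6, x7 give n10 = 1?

n10 = n9 NAND x7 must be 1, so at least one of n9, x7 is 0.
Enumerating the 128 input combinations, 120 give n10 = 1 and 8 give n10 = 0.

120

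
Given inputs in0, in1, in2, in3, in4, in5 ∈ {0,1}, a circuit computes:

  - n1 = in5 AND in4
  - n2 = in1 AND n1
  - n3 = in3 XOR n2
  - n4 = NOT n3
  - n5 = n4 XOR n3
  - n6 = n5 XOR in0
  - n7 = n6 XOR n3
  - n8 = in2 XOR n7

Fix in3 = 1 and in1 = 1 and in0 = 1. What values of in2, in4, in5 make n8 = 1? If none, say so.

in2=0 in4=1 in5=0

Check with in3 = 1 and in1 = 1 and in0 = 1 and in2=0, in4=1, in5=0:
n1 = in5 AND in4 = 0 AND 1 = 0
n2 = in1 AND n1 = 1 AND 0 = 0
n3 = in3 XOR n2 = 1 XOR 0 = 1
n4 = NOT n3 = NOT 1 = 0
n5 = n4 XOR n3 = 0 XOR 1 = 1
n6 = n5 XOR in0 = 1 XOR 1 = 0
n7 = n6 XOR n3 = 0 XOR 1 = 1
n8 = in2 XOR n7 = 0 XOR 1 = 1
So n8 = 1.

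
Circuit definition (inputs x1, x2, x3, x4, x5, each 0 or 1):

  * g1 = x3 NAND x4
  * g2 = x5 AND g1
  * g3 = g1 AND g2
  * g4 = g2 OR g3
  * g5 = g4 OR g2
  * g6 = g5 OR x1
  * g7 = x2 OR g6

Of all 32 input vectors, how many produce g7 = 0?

g7 = x2 OR g6 must be 0, so both x2 = 0 and g6 = 0.
Satisfying assignments:
  x1=0, x2=0, x3=0, x4=0, x5=0
  x1=0, x2=0, x3=0, x4=1, x5=0
  x1=0, x2=0, x3=1, x4=0, x5=0
  x1=0, x2=0, x3=1, x4=1, x5=0
  x1=0, x2=0, x3=1, x4=1, x5=1

5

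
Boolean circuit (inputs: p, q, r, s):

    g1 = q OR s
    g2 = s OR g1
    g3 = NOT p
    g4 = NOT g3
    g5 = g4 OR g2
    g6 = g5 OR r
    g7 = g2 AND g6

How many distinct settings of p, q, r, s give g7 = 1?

g7 = g2 AND g6 must be 1, so both g2 = 1 and g6 = 1.
Enumerating the 16 input combinations, 12 give g7 = 1 and 4 give g7 = 0.

12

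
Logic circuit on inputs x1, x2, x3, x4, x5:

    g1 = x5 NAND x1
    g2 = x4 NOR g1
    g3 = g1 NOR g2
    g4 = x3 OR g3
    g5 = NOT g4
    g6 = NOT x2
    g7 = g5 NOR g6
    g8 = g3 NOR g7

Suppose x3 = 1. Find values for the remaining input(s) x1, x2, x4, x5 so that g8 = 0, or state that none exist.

x1=1 x2=1 x4=0 x5=0

g8 = g3 NOR g7 must be 0, so at least one of g3, g7 is 1.
Check with x3 = 1 and x1=1, x2=1, x4=0, x5=0:
g1 = x5 NAND x1 = 0 NAND 1 = 1
g2 = x4 NOR g1 = 0 NOR 1 = 0
g3 = g1 NOR g2 = 1 NOR 0 = 0
g4 = x3 OR g3 = 1 OR 0 = 1
g5 = NOT g4 = NOT 1 = 0
g6 = NOT x2 = NOT 1 = 0
g7 = g5 NOR g6 = 0 NOR 0 = 1
g8 = g3 NOR g7 = 0 NOR 1 = 0
So g8 = 0.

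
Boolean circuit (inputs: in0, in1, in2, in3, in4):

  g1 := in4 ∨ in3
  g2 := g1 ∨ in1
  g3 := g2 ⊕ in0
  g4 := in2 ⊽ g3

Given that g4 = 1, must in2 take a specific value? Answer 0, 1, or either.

g4 = in2 ⊽ g3 must be 1, so both in2 = 0 and g3 = 0.
g3 = g2 ⊕ in0 must be 0, so g2 and in0 are equal.
Every assignment with g4 = 1 has in2 = 0; there are 8 such assignment(s).

0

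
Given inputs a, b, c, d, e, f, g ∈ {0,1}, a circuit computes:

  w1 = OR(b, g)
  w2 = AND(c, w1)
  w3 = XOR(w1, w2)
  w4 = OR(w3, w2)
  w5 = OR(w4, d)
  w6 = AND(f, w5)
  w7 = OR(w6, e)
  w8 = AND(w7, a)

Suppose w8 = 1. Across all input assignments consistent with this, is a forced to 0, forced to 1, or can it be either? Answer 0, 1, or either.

w8 = AND(w7, a) must be 1, so both w7 = 1 and a = 1.
Every assignment with w8 = 1 has a = 1; there are 46 such assignment(s).

1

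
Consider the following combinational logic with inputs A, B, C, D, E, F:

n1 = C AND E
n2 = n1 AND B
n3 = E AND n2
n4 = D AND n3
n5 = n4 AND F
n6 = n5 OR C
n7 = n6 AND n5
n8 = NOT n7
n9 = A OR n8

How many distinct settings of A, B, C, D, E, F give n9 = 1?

n9 = A OR n8 must be 1, so at least one of A, n8 is 1.
Enumerating the 64 input combinations, 63 give n9 = 1 and 1 give n9 = 0.

63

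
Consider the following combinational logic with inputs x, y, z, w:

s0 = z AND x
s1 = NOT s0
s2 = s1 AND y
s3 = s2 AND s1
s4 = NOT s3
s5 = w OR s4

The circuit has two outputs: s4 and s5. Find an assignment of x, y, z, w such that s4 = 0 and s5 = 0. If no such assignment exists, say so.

x=0, y=1, z=0, w=0

Check with x=0, y=1, z=0, w=0:
s0 = z AND x = 0 AND 0 = 0
s1 = NOT s0 = NOT 0 = 1
s2 = s1 AND y = 1 AND 1 = 1
s3 = s2 AND s1 = 1 AND 1 = 1
s4 = NOT s3 = NOT 1 = 0
s5 = w OR s4 = 0 OR 0 = 0
So s4 = 0 and s5 = 0.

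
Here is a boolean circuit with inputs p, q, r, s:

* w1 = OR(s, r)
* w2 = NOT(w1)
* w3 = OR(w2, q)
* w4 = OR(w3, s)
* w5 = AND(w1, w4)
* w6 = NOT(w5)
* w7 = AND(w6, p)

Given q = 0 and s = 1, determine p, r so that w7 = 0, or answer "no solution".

w7 = AND(w6, p) must be 0, so at least one of w6, p is 0.
Check with q = 0 and s = 1 and p=0, r=0:
w1 = OR(s, r) = OR(1, 0) = 1
w2 = NOT(w1) = NOT 1 = 0
w3 = OR(w2, q) = OR(0, 0) = 0
w4 = OR(w3, s) = OR(0, 1) = 1
w5 = AND(w1, w4) = AND(1, 1) = 1
w6 = NOT(w5) = NOT 1 = 0
w7 = AND(w6, p) = AND(0, 0) = 0
So w7 = 0.

p=0, r=0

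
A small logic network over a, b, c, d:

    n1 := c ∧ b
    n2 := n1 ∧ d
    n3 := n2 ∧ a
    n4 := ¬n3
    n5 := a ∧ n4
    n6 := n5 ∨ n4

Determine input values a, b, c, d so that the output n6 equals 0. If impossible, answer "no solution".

Check with a=1, b=1, c=1, d=1:
n1 = c ∧ b = 1 ∧ 1 = 1
n2 = n1 ∧ d = 1 ∧ 1 = 1
n3 = n2 ∧ a = 1 ∧ 1 = 1
n4 = ¬n3 = ¬1 = 0
n5 = a ∧ n4 = 1 ∧ 0 = 0
n6 = n5 ∨ n4 = 0 ∨ 0 = 0
So n6 = 0 as required.

a=1, b=1, c=1, d=1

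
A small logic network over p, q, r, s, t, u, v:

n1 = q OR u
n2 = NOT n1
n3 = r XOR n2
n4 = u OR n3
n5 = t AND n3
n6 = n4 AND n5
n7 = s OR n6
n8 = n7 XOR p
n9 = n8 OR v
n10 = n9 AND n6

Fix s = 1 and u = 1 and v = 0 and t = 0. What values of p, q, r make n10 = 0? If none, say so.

p=0, q=1, r=1

n10 = n9 AND n6 must be 0, so at least one of n9, n6 is 0.
Check with s = 1 and u = 1 and v = 0 and t = 0 and p=0, q=1, r=1:
n1 = q OR u = 1 OR 1 = 1
n2 = NOT n1 = NOT 1 = 0
n3 = r XOR n2 = 1 XOR 0 = 1
n4 = u OR n3 = 1 OR 1 = 1
n5 = t AND n3 = 0 AND 1 = 0
n6 = n4 AND n5 = 1 AND 0 = 0
n7 = s OR n6 = 1 OR 0 = 1
n8 = n7 XOR p = 1 XOR 0 = 1
n9 = n8 OR v = 1 OR 0 = 1
n10 = n9 AND n6 = 1 AND 0 = 0
So n10 = 0.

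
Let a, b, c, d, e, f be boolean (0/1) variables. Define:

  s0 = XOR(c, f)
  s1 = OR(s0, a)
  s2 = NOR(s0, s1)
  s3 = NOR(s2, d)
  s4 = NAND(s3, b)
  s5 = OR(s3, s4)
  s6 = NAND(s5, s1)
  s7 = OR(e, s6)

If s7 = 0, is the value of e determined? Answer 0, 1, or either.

s7 = OR(e, s6) must be 0, so both e = 0 and s6 = 0.
s6 = NAND(s5, s1) must be 0, so both s5 = 1 and s1 = 1.
Every assignment with s7 = 0 has e = 0; there are 24 such assignment(s).

0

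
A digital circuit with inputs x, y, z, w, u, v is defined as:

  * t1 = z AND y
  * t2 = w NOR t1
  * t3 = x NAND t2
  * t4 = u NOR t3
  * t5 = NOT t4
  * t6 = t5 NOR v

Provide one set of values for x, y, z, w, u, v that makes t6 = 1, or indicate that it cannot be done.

t6 = t5 NOR v must be 1, so both t5 = 0 and v = 0.
Check with x=1, y=0, z=1, w=0, u=0, v=0:
t1 = z AND y = 1 AND 0 = 0
t2 = w NOR t1 = 0 NOR 0 = 1
t3 = x NAND t2 = 1 NAND 1 = 0
t4 = u NOR t3 = 0 NOR 0 = 1
t5 = NOT t4 = NOT 1 = 0
t6 = t5 NOR v = 0 NOR 0 = 1
So t6 = 1 as required.

x=1, y=0, z=1, w=0, u=0, v=0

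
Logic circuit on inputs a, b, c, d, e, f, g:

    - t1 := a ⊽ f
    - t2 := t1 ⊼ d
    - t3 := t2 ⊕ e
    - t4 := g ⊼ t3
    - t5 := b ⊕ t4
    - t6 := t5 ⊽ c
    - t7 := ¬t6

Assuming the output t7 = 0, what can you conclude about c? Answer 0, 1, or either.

0

t7 = ¬t6 must be 0, so t6 = 1.
t6 = t5 ⊽ c must be 1, so both t5 = 0 and c = 0.
Every assignment with t7 = 0 has c = 0; there are 32 such assignment(s).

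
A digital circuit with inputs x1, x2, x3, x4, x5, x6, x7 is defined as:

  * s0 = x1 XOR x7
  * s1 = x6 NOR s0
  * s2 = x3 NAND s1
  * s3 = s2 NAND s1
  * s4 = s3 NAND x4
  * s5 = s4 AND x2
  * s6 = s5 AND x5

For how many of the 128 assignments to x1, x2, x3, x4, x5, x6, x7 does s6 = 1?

18

s6 = s5 AND x5 must be 1, so both s5 = 1 and x5 = 1.
s5 = s4 AND x2 must be 1, so both s4 = 1 and x2 = 1.
Enumerating the 128 input combinations, 18 give s6 = 1 and 110 give s6 = 0.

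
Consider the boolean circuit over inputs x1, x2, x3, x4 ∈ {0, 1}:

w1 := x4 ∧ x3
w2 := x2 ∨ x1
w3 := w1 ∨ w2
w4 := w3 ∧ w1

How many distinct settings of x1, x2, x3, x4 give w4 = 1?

4

w4 = w3 ∧ w1 must be 1, so both w3 = 1 and w1 = 1.
w3 = w1 ∨ w2 must be 1, so at least one of w1, w2 is 1.
Enumerating the 16 input combinations, 4 give w4 = 1 and 12 give w4 = 0.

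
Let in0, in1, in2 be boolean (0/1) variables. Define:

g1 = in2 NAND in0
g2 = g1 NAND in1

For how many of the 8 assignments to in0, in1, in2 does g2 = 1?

5

g2 = g1 NAND in1 must be 1, so at least one of g1, in1 is 0.
Satisfying assignments:
  in0=0, in1=0, in2=0
  in0=0, in1=0, in2=1
  in0=1, in1=0, in2=0
  in0=1, in1=0, in2=1
  in0=1, in1=1, in2=1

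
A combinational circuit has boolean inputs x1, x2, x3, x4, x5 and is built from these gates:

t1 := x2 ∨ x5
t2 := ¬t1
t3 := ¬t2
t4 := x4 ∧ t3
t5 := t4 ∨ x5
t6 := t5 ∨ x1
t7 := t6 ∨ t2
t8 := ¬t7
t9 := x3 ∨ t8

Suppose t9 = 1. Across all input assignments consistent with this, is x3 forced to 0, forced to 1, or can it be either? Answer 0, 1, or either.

Both values of x3 occur among assignments with t9 = 1:
  x3=0: x1=0, x2=1, x3=0, x4=0, x5=0
  x3=1: x1=0, x2=0, x3=1, x4=0, x5=0

either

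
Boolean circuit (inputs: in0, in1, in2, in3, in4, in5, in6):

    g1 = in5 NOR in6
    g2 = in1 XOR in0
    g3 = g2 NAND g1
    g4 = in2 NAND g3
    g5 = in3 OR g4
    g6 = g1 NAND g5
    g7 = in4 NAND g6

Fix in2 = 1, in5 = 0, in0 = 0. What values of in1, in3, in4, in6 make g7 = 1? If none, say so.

Check with in2 = 1, in5 = 0, in0 = 0 and in1=1, in3=1, in4=1, in6=0:
g1 = in5 NOR in6 = 0 NOR 0 = 1
g2 = in1 XOR in0 = 1 XOR 0 = 1
g3 = g2 NAND g1 = 1 NAND 1 = 0
g4 = in2 NAND g3 = 1 NAND 0 = 1
g5 = in3 OR g4 = 1 OR 1 = 1
g6 = g1 NAND g5 = 1 NAND 1 = 0
g7 = in4 NAND g6 = 1 NAND 0 = 1
So g7 = 1.

in1=1 in3=1 in4=1 in6=0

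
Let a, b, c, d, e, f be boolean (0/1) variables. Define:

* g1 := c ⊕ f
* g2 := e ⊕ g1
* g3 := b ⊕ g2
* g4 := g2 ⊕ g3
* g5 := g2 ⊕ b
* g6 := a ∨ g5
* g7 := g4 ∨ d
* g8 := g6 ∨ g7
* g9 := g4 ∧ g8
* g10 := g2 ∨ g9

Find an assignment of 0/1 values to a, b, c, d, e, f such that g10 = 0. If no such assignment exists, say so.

Check with a=0, b=0, c=0, d=0, e=0, f=0:
g1 = c ⊕ f = 0 ⊕ 0 = 0
g2 = e ⊕ g1 = 0 ⊕ 0 = 0
g3 = b ⊕ g2 = 0 ⊕ 0 = 0
g4 = g2 ⊕ g3 = 0 ⊕ 0 = 0
g5 = g2 ⊕ b = 0 ⊕ 0 = 0
g6 = a ∨ g5 = 0 ∨ 0 = 0
g7 = g4 ∨ d = 0 ∨ 0 = 0
g8 = g6 ∨ g7 = 0 ∨ 0 = 0
g9 = g4 ∧ g8 = 0 ∧ 0 = 0
g10 = g2 ∨ g9 = 0 ∨ 0 = 0
So g10 = 0 as required.

a=0, b=0, c=0, d=0, e=0, f=0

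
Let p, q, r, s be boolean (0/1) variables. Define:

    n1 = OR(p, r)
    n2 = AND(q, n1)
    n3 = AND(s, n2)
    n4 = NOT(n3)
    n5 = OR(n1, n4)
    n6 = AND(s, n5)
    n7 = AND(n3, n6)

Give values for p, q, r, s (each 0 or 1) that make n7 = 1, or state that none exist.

n7 = AND(n3, n6) must be 1, so both n3 = 1 and n6 = 1.
n3 = AND(s, n2) must be 1, so both s = 1 and n2 = 1.
Check with p=0, q=1, r=1, s=1:
n1 = OR(p, r) = OR(0, 1) = 1
n2 = AND(q, n1) = AND(1, 1) = 1
n3 = AND(s, n2) = AND(1, 1) = 1
n4 = NOT(n3) = NOT 1 = 0
n5 = OR(n1, n4) = OR(1, 0) = 1
n6 = AND(s, n5) = AND(1, 1) = 1
n7 = AND(n3, n6) = AND(1, 1) = 1
So n7 = 1 as required.

p=0, q=1, r=1, s=1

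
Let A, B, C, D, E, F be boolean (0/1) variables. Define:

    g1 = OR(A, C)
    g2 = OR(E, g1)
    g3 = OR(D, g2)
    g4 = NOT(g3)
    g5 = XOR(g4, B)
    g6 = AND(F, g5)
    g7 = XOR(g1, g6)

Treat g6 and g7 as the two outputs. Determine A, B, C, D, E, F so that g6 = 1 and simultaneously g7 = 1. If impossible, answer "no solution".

A=0, B=1, C=0, D=0, E=1, F=1

Check with A=0, B=1, C=0, D=0, E=1, F=1:
g1 = OR(A, C) = OR(0, 0) = 0
g2 = OR(E, g1) = OR(1, 0) = 1
g3 = OR(D, g2) = OR(0, 1) = 1
g4 = NOT(g3) = NOT 1 = 0
g5 = XOR(g4, B) = XOR(0, 1) = 1
g6 = AND(F, g5) = AND(1, 1) = 1
g7 = XOR(g1, g6) = XOR(0, 1) = 1
So g6 = 1 and g7 = 1.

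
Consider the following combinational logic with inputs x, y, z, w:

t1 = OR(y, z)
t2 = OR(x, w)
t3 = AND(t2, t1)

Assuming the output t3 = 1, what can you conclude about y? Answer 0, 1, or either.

Both values of y occur among assignments with t3 = 1:
  y=0: x=0, y=0, z=1, w=1
  y=1: x=0, y=1, z=0, w=1

either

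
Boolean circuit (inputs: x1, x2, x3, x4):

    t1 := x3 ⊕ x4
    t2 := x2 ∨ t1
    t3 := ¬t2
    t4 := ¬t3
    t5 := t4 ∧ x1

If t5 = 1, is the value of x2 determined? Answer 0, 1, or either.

Both values of x2 occur among assignments with t5 = 1:
  x2=0: x1=1, x2=0, x3=0, x4=1
  x2=1: x1=1, x2=1, x3=0, x4=0

either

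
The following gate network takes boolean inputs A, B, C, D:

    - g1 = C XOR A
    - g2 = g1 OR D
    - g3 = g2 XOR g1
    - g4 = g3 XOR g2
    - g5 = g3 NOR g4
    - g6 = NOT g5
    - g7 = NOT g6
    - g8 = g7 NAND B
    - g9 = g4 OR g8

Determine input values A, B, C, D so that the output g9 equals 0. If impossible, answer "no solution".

g9 = g4 OR g8 must be 0, so both g4 = 0 and g8 = 0.
g4 = g3 XOR g2 must be 0, so g3 and g2 are equal.
g8 = g7 NAND B must be 0, so both g7 = 1 and B = 1.
Check with A=0 B=1 C=0 D=0:
g1 = C XOR A = 0 XOR 0 = 0
g2 = g1 OR D = 0 OR 0 = 0
g3 = g2 XOR g1 = 0 XOR 0 = 0
g4 = g3 XOR g2 = 0 XOR 0 = 0
g5 = g3 NOR g4 = 0 NOR 0 = 1
g6 = NOT g5 = NOT 1 = 0
g7 = NOT g6 = NOT 0 = 1
g8 = g7 NAND B = 1 NAND 1 = 0
g9 = g4 OR g8 = 0 OR 0 = 0
So g9 = 0 as required.

A=0 B=1 C=0 D=0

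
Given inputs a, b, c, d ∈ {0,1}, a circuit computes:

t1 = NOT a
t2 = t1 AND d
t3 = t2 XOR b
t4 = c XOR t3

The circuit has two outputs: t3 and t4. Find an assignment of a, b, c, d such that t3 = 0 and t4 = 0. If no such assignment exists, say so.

Check with a=1, b=0, c=0, d=0:
t1 = NOT a = NOT 1 = 0
t2 = t1 AND d = 0 AND 0 = 0
t3 = t2 XOR b = 0 XOR 0 = 0
t4 = c XOR t3 = 0 XOR 0 = 0
So t3 = 0 and t4 = 0.

a=1, b=0, c=0, d=0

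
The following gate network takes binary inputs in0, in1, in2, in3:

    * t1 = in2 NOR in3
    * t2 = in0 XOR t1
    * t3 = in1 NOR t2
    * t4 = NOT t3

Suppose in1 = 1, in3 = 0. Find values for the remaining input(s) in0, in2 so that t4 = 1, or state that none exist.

in0=0 in2=1

Check with in1 = 1, in3 = 0 and in0=0, in2=1:
t1 = in2 NOR in3 = 1 NOR 0 = 0
t2 = in0 XOR t1 = 0 XOR 0 = 0
t3 = in1 NOR t2 = 1 NOR 0 = 0
t4 = NOT t3 = NOT 0 = 1
So t4 = 1.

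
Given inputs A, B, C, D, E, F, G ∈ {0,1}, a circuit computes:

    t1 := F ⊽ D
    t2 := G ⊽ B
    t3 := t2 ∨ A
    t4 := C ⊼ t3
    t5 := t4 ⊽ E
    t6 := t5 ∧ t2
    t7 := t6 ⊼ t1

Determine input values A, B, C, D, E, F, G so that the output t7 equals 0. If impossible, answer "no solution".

t7 = t6 ⊼ t1 must be 0, so both t6 = 1 and t1 = 1.
Check with A=1 B=0 C=1 D=0 E=0 F=0 G=0:
t1 = F ⊽ D = 0 ⊽ 0 = 1
t2 = G ⊽ B = 0 ⊽ 0 = 1
t3 = t2 ∨ A = 1 ∨ 1 = 1
t4 = C ⊼ t3 = 1 ⊼ 1 = 0
t5 = t4 ⊽ E = 0 ⊽ 0 = 1
t6 = t5 ∧ t2 = 1 ∧ 1 = 1
t7 = t6 ⊼ t1 = 1 ⊼ 1 = 0
So t7 = 0 as required.

A=1 B=0 C=1 D=0 E=0 F=0 G=0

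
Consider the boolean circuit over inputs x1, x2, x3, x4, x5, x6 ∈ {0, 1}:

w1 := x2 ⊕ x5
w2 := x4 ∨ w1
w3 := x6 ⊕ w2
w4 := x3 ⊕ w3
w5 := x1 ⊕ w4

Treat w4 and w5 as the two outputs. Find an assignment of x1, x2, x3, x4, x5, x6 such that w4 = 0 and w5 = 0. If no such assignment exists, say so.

x1=0, x2=1, x3=0, x4=0, x5=1, x6=0

Check with x1=0, x2=1, x3=0, x4=0, x5=1, x6=0:
w1 = x2 ⊕ x5 = 1 ⊕ 1 = 0
w2 = x4 ∨ w1 = 0 ∨ 0 = 0
w3 = x6 ⊕ w2 = 0 ⊕ 0 = 0
w4 = x3 ⊕ w3 = 0 ⊕ 0 = 0
w5 = x1 ⊕ w4 = 0 ⊕ 0 = 0
So w4 = 0 and w5 = 0.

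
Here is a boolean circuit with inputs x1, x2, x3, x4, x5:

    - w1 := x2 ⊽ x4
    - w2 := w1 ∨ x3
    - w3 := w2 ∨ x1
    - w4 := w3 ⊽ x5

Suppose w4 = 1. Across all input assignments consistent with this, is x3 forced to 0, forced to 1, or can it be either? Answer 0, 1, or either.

w4 = w3 ⊽ x5 must be 1, so both w3 = 0 and x5 = 0.
Every assignment with w4 = 1 has x3 = 0; there are 3 such assignment(s).
  x1=0, x2=0, x3=0, x4=1, x5=0
  x1=0, x2=1, x3=0, x4=0, x5=0
  x1=0, x2=1, x3=0, x4=1, x5=0

0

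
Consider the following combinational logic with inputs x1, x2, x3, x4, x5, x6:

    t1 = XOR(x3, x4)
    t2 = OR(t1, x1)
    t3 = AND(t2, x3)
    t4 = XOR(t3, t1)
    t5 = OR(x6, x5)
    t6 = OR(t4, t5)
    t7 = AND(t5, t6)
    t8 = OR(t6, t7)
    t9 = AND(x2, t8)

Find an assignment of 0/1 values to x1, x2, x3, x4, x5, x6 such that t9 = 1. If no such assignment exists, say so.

Check with x1=0, x2=1, x3=1, x4=1, x5=0, x6=1:
t1 = XOR(x3, x4) = XOR(1, 1) = 0
t2 = OR(t1, x1) = OR(0, 0) = 0
t3 = AND(t2, x3) = AND(0, 1) = 0
t4 = XOR(t3, t1) = XOR(0, 0) = 0
t5 = OR(x6, x5) = OR(1, 0) = 1
t6 = OR(t4, t5) = OR(0, 1) = 1
t7 = AND(t5, t6) = AND(1, 1) = 1
t8 = OR(t6, t7) = OR(1, 1) = 1
t9 = AND(x2, t8) = AND(1, 1) = 1
So t9 = 1 as required.

x1=0, x2=1, x3=1, x4=1, x5=0, x6=1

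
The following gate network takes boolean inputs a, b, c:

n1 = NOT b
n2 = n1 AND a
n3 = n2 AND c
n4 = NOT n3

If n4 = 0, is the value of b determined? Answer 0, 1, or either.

n4 = NOT n3 must be 0, so n3 = 1.
Every assignment with n4 = 0 has b = 0; there are 1 such assignment(s).
  a=1, b=0, c=1

0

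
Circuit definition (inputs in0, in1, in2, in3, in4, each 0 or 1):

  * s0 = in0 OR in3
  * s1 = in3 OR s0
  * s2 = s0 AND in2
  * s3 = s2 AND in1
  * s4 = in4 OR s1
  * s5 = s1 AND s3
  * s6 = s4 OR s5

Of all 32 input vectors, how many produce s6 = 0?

s6 = s4 OR s5 must be 0, so both s4 = 0 and s5 = 0.
s4 = in4 OR s1 must be 0, so both in4 = 0 and s1 = 0.
s5 = s1 AND s3 must be 0, so at least one of s1, s3 is 0.
Satisfying assignments:
  in0=0, in1=0, in2=0, in3=0, in4=0
  in0=0, in1=0, in2=1, in3=0, in4=0
  in0=0, in1=1, in2=0, in3=0, in4=0
  in0=0, in1=1, in2=1, in3=0, in4=0

4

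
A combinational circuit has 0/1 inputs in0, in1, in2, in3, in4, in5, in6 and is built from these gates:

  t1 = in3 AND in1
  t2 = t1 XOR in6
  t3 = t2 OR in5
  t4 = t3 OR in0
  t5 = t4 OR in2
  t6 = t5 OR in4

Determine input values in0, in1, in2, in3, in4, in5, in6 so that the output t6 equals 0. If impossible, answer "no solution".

in0=0, in1=1, in2=0, in3=1, in4=0, in5=0, in6=1

t6 = t5 OR in4 must be 0, so both t5 = 0 and in4 = 0.
t5 = t4 OR in2 must be 0, so both t4 = 0 and in2 = 0.
Check with in0=0, in1=1, in2=0, in3=1, in4=0, in5=0, in6=1:
t1 = in3 AND in1 = 1 AND 1 = 1
t2 = t1 XOR in6 = 1 XOR 1 = 0
t3 = t2 OR in5 = 0 OR 0 = 0
t4 = t3 OR in0 = 0 OR 0 = 0
t5 = t4 OR in2 = 0 OR 0 = 0
t6 = t5 OR in4 = 0 OR 0 = 0
So t6 = 0 as required.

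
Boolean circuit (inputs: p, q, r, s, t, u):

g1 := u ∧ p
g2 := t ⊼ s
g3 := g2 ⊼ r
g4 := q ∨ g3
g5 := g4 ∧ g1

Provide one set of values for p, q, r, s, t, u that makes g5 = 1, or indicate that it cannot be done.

Check with p=1, q=1, r=0, s=0, t=0, u=1:
g1 = u ∧ p = 1 ∧ 1 = 1
g2 = t ⊼ s = 0 ⊼ 0 = 1
g3 = g2 ⊼ r = 1 ⊼ 0 = 1
g4 = q ∨ g3 = 1 ∨ 1 = 1
g5 = g4 ∧ g1 = 1 ∧ 1 = 1
So g5 = 1 as required.

p=1, q=1, r=0, s=0, t=0, u=1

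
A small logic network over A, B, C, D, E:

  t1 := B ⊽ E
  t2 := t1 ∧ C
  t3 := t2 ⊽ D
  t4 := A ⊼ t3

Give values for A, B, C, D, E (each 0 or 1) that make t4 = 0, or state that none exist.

A=1 B=0 C=1 D=0 E=1

t4 = A ⊼ t3 must be 0, so both A = 1 and t3 = 1.
t3 = t2 ⊽ D must be 1, so both t2 = 0 and D = 0.
Check with A=1 B=0 C=1 D=0 E=1:
t1 = B ⊽ E = 0 ⊽ 1 = 0
t2 = t1 ∧ C = 0 ∧ 1 = 0
t3 = t2 ⊽ D = 0 ⊽ 0 = 1
t4 = A ⊼ t3 = 1 ⊼ 1 = 0
So t4 = 0 as required.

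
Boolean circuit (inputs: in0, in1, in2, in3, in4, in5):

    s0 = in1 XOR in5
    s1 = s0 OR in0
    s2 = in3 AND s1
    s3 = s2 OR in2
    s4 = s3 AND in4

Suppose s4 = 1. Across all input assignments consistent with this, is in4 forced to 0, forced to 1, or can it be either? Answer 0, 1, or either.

1

s4 = s3 AND in4 must be 1, so both s3 = 1 and in4 = 1.
Every assignment with s4 = 1 has in4 = 1; there are 22 such assignment(s).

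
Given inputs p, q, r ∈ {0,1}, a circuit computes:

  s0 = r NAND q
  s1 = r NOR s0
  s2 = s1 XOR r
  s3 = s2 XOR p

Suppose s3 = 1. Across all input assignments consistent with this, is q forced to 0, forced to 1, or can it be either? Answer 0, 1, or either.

Both values of q occur among assignments with s3 = 1:
  q=0: p=0, q=0, r=1
  q=1: p=0, q=1, r=1

either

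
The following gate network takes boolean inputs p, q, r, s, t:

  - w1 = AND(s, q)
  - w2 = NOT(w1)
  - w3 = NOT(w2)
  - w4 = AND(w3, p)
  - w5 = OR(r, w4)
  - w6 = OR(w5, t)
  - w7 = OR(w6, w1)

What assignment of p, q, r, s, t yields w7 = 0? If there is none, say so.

p=1, q=0, r=0, s=0, t=0

w7 = OR(w6, w1) must be 0, so both w6 = 0 and w1 = 0.
w6 = OR(w5, t) must be 0, so both w5 = 0 and t = 0.
Check with p=1, q=0, r=0, s=0, t=0:
w1 = AND(s, q) = AND(0, 0) = 0
w2 = NOT(w1) = NOT 0 = 1
w3 = NOT(w2) = NOT 1 = 0
w4 = AND(w3, p) = AND(0, 1) = 0
w5 = OR(r, w4) = OR(0, 0) = 0
w6 = OR(w5, t) = OR(0, 0) = 0
w7 = OR(w6, w1) = OR(0, 0) = 0
So w7 = 0 as required.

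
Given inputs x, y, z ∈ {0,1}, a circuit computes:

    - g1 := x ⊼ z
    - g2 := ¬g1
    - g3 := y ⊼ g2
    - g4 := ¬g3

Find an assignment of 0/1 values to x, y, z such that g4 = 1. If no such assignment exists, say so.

g4 = ¬g3 must be 1, so g3 = 0.
g3 = y ⊼ g2 must be 0, so both y = 1 and g2 = 1.
g2 = ¬g1 must be 1, so g1 = 0.
Check with x=1 y=1 z=1:
g1 = x ⊼ z = 1 ⊼ 1 = 0
g2 = ¬g1 = ¬0 = 1
g3 = y ⊼ g2 = 1 ⊼ 1 = 0
g4 = ¬g3 = ¬0 = 1
So g4 = 1 as required.

x=1 y=1 z=1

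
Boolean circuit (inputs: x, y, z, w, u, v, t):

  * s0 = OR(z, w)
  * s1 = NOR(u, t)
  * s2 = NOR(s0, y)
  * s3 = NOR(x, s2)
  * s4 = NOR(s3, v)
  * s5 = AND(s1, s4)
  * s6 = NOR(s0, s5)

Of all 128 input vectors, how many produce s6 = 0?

s6 = NOR(s0, s5) must be 0, so at least one of s0, s5 is 1.
Enumerating the 128 input combinations, 99 give s6 = 0 and 29 give s6 = 1.

99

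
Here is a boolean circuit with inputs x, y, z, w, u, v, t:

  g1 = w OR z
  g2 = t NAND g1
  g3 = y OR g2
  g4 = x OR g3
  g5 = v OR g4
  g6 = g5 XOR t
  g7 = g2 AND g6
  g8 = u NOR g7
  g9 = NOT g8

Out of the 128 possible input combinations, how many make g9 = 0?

g9 = NOT g8 must be 0, so g8 = 1.
g8 = u NOR g7 must be 1, so both u = 0 and g7 = 0.
g7 = g2 AND g6 must be 0, so at least one of g2, g6 is 0.
Enumerating the 128 input combinations, 32 give g9 = 0 and 96 give g9 = 1.

32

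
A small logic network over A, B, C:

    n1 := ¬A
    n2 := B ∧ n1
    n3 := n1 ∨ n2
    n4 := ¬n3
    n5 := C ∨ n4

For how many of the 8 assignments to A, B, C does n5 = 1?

n5 = C ∨ n4 must be 1, so at least one of C, n4 is 1.
Enumerating the 8 input combinations, 6 give n5 = 1 and 2 give n5 = 0.

6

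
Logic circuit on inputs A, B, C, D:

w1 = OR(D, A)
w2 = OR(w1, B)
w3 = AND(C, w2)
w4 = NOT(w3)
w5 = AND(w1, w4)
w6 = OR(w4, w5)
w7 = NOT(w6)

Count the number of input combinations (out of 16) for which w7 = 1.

7

w7 = NOT(w6) must be 1, so w6 = 0.
Enumerating the 16 input combinations, 7 give w7 = 1 and 9 give w7 = 0.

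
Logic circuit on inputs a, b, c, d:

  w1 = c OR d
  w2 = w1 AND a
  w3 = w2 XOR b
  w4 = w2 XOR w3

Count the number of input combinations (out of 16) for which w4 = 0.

8

w4 = w2 XOR w3 must be 0, so w2 and w3 are equal.
Enumerating the 16 input combinations, 8 give w4 = 0 and 8 give w4 = 1.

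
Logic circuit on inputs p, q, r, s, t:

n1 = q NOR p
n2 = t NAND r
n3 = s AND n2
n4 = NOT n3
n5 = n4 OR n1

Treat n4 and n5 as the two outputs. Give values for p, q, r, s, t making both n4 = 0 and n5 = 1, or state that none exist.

Check with p=0, q=0, r=0, s=1, t=0:
n1 = q NOR p = 0 NOR 0 = 1
n2 = t NAND r = 0 NAND 0 = 1
n3 = s AND n2 = 1 AND 1 = 1
n4 = NOT n3 = NOT 1 = 0
n5 = n4 OR n1 = 0 OR 1 = 1
So n4 = 0 and n5 = 1.

p=0, q=0, r=0, s=1, t=0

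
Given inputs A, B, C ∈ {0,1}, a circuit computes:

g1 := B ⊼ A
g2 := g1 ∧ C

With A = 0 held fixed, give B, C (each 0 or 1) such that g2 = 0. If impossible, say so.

B=1 C=0

g2 = g1 ∧ C must be 0, so at least one of g1, C is 0.
Check with A = 0 and B=1, C=0:
g1 = B ⊼ A = 1 ⊼ 0 = 1
g2 = g1 ∧ C = 1 ∧ 0 = 0
So g2 = 0.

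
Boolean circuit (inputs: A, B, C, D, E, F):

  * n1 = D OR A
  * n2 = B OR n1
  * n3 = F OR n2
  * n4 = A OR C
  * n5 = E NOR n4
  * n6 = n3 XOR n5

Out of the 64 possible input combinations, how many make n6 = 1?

54

n6 = n3 XOR n5 must be 1, so n3 and n5 differ.
Enumerating the 64 input combinations, 54 give n6 = 1 and 10 give n6 = 0.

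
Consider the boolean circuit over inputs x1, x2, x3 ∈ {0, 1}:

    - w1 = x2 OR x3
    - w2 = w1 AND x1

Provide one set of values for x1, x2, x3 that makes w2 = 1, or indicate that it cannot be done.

x1=1 x2=0 x3=1

w2 = w1 AND x1 must be 1, so both w1 = 1 and x1 = 1.
Check with x1=1 x2=0 x3=1:
w1 = x2 OR x3 = 0 OR 1 = 1
w2 = w1 AND x1 = 1 AND 1 = 1
So w2 = 1 as required.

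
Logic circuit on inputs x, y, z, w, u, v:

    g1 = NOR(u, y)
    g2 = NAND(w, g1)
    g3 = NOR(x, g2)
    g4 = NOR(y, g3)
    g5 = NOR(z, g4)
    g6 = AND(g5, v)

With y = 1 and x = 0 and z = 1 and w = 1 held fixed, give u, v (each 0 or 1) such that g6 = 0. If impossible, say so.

u=0, v=0

g6 = AND(g5, v) must be 0, so at least one of g5, v is 0.
Check with y = 1 and x = 0 and z = 1 and w = 1 and u=0, v=0:
g1 = NOR(u, y) = NOR(0, 1) = 0
g2 = NAND(w, g1) = NAND(1, 0) = 1
g3 = NOR(x, g2) = NOR(0, 1) = 0
g4 = NOR(y, g3) = NOR(1, 0) = 0
g5 = NOR(z, g4) = NOR(1, 0) = 0
g6 = AND(g5, v) = AND(0, 0) = 0
So g6 = 0.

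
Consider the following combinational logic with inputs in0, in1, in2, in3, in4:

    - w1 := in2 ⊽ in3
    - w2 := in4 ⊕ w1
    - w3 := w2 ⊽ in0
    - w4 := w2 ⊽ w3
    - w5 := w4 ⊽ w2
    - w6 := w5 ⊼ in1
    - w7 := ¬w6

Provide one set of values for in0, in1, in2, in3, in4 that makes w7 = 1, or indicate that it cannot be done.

in0=0 in1=1 in2=1 in3=0 in4=0

Check with in0=0 in1=1 in2=1 in3=0 in4=0:
w1 = in2 ⊽ in3 = 1 ⊽ 0 = 0
w2 = in4 ⊕ w1 = 0 ⊕ 0 = 0
w3 = w2 ⊽ in0 = 0 ⊽ 0 = 1
w4 = w2 ⊽ w3 = 0 ⊽ 1 = 0
w5 = w4 ⊽ w2 = 0 ⊽ 0 = 1
w6 = w5 ⊼ in1 = 1 ⊼ 1 = 0
w7 = ¬w6 = ¬0 = 1
So w7 = 1 as required.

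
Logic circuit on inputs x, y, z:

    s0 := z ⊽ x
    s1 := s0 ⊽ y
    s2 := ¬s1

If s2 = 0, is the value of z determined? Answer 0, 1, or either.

Both values of z occur among assignments with s2 = 0:
  z=0: x=1, y=0, z=0
  z=1: x=0, y=0, z=1

either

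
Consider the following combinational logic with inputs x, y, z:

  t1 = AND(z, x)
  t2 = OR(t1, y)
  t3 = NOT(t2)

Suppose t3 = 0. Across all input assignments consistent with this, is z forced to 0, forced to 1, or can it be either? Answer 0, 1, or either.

Both values of z occur among assignments with t3 = 0:
  z=0: x=0, y=1, z=0
  z=1: x=0, y=1, z=1

either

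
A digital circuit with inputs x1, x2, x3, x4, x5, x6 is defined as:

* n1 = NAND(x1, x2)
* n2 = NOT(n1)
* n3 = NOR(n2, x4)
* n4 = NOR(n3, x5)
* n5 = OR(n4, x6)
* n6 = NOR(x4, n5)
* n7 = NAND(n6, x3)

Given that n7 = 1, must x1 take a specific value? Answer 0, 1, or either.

either

Both values of x1 occur among assignments with n7 = 1:
  x1=0: x1=0, x2=0, x3=0, x4=0, x5=0, x6=0
  x1=1: x1=1, x2=0, x3=0, x4=0, x5=0, x6=0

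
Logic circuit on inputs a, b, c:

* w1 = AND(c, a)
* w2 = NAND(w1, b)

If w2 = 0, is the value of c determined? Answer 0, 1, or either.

1

w2 = NAND(w1, b) must be 0, so both w1 = 1 and b = 1.
w1 = AND(c, a) must be 1, so both c = 1 and a = 1.
Every assignment with w2 = 0 has c = 1; there are 1 such assignment(s).
  a=1, b=1, c=1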